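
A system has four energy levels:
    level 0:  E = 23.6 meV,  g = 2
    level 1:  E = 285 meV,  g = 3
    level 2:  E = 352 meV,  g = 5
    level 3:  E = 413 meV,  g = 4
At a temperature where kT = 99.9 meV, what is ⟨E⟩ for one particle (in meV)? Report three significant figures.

Eᵢ/kT = 0.23624, 2.8529, 3.5235, 4.1341.
Z = Σ gᵢe^(−Eᵢ/kT) = 2·e^(−0.23624) + 3·e^(−2.8529) + 5·e^(−3.5235) + 4·e^(−4.1341) = 1.5792 + 0.17303 + 0.14748 + 0.064068 = 1.9638.
⟨E⟩ = Σ Eᵢ gᵢe^(−Eᵢ/kT) / Z = (23.6·1.5792 + 285·0.17303 + 352·0.14748 + 413·0.064068) / 1.9638 = 84.0 meV.

84.0 meV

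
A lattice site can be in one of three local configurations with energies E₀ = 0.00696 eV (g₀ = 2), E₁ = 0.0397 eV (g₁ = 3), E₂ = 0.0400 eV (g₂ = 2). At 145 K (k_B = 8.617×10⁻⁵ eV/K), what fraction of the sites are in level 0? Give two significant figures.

0.85

k_BT = 8.617×10⁻⁵ × 145 K = 0.01249 eV.
Eᵢ/kT = 0.5572, 3.179, 3.203.
Z = Σ gᵢe^(−Eᵢ/kT) = 2·e^(−0.5572) + 3·e^(−3.179) + 2·e^(−3.203) = 1.146 + 0.1249 + 0.08128 = 1.352.
P₀ = g₀ e^(−E₀/kT) / Z = 1.146/1.352 = 0.85.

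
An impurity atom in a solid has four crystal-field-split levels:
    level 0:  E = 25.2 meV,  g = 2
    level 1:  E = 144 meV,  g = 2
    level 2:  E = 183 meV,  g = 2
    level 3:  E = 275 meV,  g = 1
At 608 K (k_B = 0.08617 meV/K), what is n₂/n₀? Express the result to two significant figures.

k_BT = 0.08617 × 608 K = 52.39 meV.
n₂/n₀ = (g₂/g₀) exp[−(E₂−E₀)/kT] = (2/2) × exp(−(157.8 meV)/(52.39 meV)) = (2/2) × exp(-3.012) = 0.049.

0.049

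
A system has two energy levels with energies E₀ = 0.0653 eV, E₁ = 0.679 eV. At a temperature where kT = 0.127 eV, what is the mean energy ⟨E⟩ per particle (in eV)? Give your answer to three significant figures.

Eᵢ/kT = 0.51417, 5.3465.
Z = Σ e^(−Eᵢ/kT) = e^(−0.51417) + e^(−5.3465) = 0.59800 + 0.0047648 = 0.60276.
⟨E⟩ = Σ Eᵢ e^(−Eᵢ/kT) / Z = (0.0653·0.59800 + 0.679·0.0047648) / 0.60276 = 0.0702 eV.

0.0702 eV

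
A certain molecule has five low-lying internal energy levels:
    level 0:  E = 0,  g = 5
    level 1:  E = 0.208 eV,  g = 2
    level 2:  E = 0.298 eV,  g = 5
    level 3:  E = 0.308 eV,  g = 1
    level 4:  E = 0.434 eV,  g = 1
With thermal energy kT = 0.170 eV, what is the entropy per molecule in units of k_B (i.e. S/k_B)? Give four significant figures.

Eᵢ/kT = 0, 1.22353, 1.75294, 1.81176, 2.55294.
Z = Σ gᵢe^(−Eᵢ/kT) = 5·e^(−0) + 2·e^(−1.22353) + 5·e^(−1.75294) + 1·e^(−1.81176) + 1·e^(−2.55294) = 5.00000 + 0.588380 + 0.866319 + 0.163366 + 0.0778524 = 6.69592.
⟨E⟩ = Σ EᵢPᵢ = 0.0693931 eV.
S/k_B = ln Z + ⟨E⟩/kT = ln(6.69592) + 0.0693931/0.170 = 1.90150 + 0.408195 = 2.310.

2.310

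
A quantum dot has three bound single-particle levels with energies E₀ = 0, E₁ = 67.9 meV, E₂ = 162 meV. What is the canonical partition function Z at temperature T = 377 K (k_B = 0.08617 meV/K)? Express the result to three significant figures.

k_BT = 0.08617 × 377 K = 32.486 meV.
Eᵢ/kT = 0, 2.0901, 4.9868.
Z = Σ e^(−Eᵢ/kT) = e^(−0) + e^(−2.0901) + e^(−4.9868) = 1.0000 + 0.12367 + 0.0068275 = 1.1305.

Z = 1.13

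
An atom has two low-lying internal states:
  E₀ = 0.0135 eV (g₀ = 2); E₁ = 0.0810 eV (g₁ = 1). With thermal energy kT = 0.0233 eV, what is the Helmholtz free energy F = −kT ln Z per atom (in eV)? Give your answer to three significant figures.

Eᵢ/kT = 0.57940, 3.4764.
Z = Σ gᵢe^(−Eᵢ/kT) = 2·e^(−0.57940) + 1·e^(−3.4764) = 1.1205 + 0.030919 = 1.1514.
F = −kT ln Z = −0.0233 × ln(1.1514) = −0.0233 × 0.14098 = -0.00328 eV.

-0.00328 eV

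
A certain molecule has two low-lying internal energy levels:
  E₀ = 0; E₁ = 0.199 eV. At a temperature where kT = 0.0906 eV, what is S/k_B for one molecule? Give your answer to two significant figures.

Eᵢ/kT = 0, 2.196.
Z = Σ e^(−Eᵢ/kT) = e^(−0) + e^(−2.196) = 1.000 + 0.1112 = 1.111.
⟨E⟩ = Σ EᵢPᵢ = 0.01992 eV.
S/k_B = ln Z + ⟨E⟩/kT = ln(1.111) + 0.01992/0.0906 = 0.1053 + 0.2199 = 0.33.

0.33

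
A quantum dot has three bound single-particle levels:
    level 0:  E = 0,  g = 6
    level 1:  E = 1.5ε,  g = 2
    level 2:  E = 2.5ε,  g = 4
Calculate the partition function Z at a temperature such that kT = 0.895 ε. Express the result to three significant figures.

Z = 6.62

Eᵢ/kT = 0, 1.6760, 2.7933.
Z = Σ gᵢe^(−Eᵢ/kT) = 6·e^(−0) + 2·e^(−1.6760) + 4·e^(−2.7933) = 6.0000 + 0.37424 + 0.24488 = 6.6191.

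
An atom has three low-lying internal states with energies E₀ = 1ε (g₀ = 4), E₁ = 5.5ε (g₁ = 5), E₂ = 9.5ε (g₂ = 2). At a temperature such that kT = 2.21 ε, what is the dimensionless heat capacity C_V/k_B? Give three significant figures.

Eᵢ/kT = 0.45249, 2.4887, 4.2986.
Z = Σ gᵢe^(−Eᵢ/kT) = 4·e^(−0.45249) + 5·e^(−2.4887) + 2·e^(−4.2986) = 2.5442 + 0.41509 + 0.027175 = 2.9865.
⟨E⟩ = 1.7028 ε, ⟨E²⟩ = 5.8775 ε².
C_V/k_B = (⟨E²⟩ − ⟨E⟩²)/(kT)² = (5.8775 − 2.8995)/4.8841 = 0.610.

0.610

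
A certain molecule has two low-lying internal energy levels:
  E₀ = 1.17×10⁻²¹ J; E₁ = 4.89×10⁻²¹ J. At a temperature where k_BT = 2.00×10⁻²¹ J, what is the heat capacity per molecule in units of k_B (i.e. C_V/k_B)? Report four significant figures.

0.4032

Eᵢ/kT = 0.585000, 2.44500.
Z = Σ e^(−Eᵢ/kT) = e^(−0.585000) + e^(−2.44500) = 0.557106 + 0.0867261 = 0.643832.
⟨E⟩ = 1.67110, ⟨E²⟩ = 4.40554.
C_V/k_B = (⟨E²⟩ − ⟨E⟩²)/(kT)² = (4.40554 − 2.79258)/4.00000 = 0.4032.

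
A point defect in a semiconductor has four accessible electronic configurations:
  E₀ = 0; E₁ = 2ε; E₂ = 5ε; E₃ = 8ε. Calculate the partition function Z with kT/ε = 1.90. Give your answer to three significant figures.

Z = 1.44

Eᵢ/kT = 0, 1.0526, 2.6316, 4.2105.
Z = Σ e^(−Eᵢ/kT) = e^(−0) + e^(−1.0526) + e^(−2.6316) + e^(−4.2105) = 1.0000 + 0.34903 + 0.071963 + 0.014839 = 1.4358.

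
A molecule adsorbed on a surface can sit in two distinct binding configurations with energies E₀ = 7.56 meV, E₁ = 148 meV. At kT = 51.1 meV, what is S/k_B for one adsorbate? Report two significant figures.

0.23

Eᵢ/kT = 0.1479, 2.896.
Z = Σ e^(−Eᵢ/kT) = e^(−0.1479) + e^(−2.896) = 0.8625 + 0.05524 = 0.9177.
⟨E⟩ = Σ EᵢPᵢ = 16.01 meV.
S/k_B = ln Z + ⟨E⟩/kT = ln(0.9177) + 16.01/51.1 = -0.08588 + 0.3133 = 0.23.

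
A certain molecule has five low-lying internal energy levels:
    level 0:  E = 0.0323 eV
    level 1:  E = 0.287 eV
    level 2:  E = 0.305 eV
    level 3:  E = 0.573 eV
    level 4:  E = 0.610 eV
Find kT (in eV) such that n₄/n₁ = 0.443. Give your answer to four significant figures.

n₄/n₁ = exp[−(E₄−E₁)/kT] = 0.443.
⇒ (E₄−E₁)/kT = ln(1/0.443) = ln(2.25734) = 0.814187.
kT = 0.323 eV / 0.814187 = 0.3967 eV.

0.3967 eV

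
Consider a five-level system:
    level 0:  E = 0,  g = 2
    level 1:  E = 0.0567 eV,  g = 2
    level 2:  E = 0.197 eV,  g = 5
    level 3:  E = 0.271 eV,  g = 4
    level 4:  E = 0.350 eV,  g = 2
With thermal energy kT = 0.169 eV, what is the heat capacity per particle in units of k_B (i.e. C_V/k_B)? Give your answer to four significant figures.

Eᵢ/kT = 0, 0.335503, 1.16568, 1.60355, 2.07101.
Z = Σ gᵢe^(−Eᵢ/kT) = 2·e^(−0) + 2·e^(−0.335503) + 5·e^(−1.16568) + 4·e^(−1.60355) + 2·e^(−2.07101) = 2.00000 + 1.42996 + 1.55855 + 0.804724 + 0.252117 = 6.04535.
⟨E⟩ = 0.114871 eV, ⟨E²⟩ = 0.0256506 eV².
C_V/k_B = (⟨E²⟩ − ⟨E⟩²)/(kT)² = (0.0256506 − 0.0131953)/0.0285610 = 0.4361.

0.4361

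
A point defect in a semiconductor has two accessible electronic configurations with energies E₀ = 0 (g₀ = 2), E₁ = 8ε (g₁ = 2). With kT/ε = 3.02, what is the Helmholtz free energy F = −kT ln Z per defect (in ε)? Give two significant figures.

-2.3 ε

Eᵢ/kT = 0, 2.649.
Z = Σ gᵢe^(−Eᵢ/kT) = 2·e^(−0) + 2·e^(−2.649) = 2.000 + 0.1414 = 2.141.
F = −kT ln Z = −3.02 × ln(2.141) = −3.02 × 0.7613 = -2.3 ε.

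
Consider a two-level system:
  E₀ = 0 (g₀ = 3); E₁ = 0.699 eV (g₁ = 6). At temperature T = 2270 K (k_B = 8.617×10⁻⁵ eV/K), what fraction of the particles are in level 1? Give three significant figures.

0.0531

k_BT = 8.617×10⁻⁵ × 2270 K = 0.19561 eV.
Eᵢ/kT = 0, 3.5734.
Z = Σ gᵢe^(−Eᵢ/kT) = 3·e^(−0) + 6·e^(−3.5734) = 3.0000 + 0.16836 = 3.1684.
P₁ = g₁ e^(−E₁/kT) / Z = 0.16836/3.1684 = 0.0531.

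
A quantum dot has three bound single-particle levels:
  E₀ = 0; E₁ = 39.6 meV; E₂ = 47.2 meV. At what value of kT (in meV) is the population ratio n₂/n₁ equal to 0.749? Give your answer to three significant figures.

26.3 meV

n₂/n₁ = exp[−(E₂−E₁)/kT] = 0.749.
⇒ (E₂−E₁)/kT = ln(1/0.749) = ln(1.3351) = 0.28901.
kT = 7.6 meV / 0.28901 = 26.3 meV.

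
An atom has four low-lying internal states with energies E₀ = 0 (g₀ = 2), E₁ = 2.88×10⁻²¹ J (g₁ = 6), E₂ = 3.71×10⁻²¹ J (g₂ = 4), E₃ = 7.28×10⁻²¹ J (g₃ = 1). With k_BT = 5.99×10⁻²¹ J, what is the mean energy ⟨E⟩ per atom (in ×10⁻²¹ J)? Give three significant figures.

2.55 ×10⁻²¹ J

Eᵢ/kT = 0, 0.48080, 0.61937, 1.2154.
Z = Σ gᵢe^(−Eᵢ/kT) = 2·e^(−0) + 6·e^(−0.48080) + 4·e^(−0.61937) + 1·e^(−1.2154) = 2.0000 + 3.7097 + 2.1531 + 0.29659 = 8.1594.
⟨E⟩ = Σ Eᵢ gᵢe^(−Eᵢ/kT) / Z = (0·2.0000 + 2.88·3.7097 + 3.71·2.1531 + 7.28·0.29659) / 8.1594 = 2.55 ×10⁻²¹ J.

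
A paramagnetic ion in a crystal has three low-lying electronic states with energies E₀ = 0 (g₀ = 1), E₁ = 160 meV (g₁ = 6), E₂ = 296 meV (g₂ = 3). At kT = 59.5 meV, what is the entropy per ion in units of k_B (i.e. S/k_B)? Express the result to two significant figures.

Eᵢ/kT = 0, 2.689, 4.975.
Z = Σ gᵢe^(−Eᵢ/kT) = 1·e^(−0) + 6·e^(−2.689) + 3·e^(−4.975) = 1.000 + 0.4077 + 0.02073 = 1.428.
⟨E⟩ = Σ EᵢPᵢ = 49.98 meV.
S/k_B = ln Z + ⟨E⟩/kT = ln(1.428) + 49.98/59.5 = 0.3563 + 0.8400 = 1.2.

1.2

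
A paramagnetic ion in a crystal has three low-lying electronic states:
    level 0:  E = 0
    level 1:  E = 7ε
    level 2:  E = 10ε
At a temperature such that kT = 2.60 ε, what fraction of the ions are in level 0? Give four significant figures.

Eᵢ/kT = 0, 2.69231, 3.84615.
Z = Σ e^(−Eᵢ/kT) = e^(−0) + e^(−2.69231) + e^(−3.84615) = 1.00000 + 0.0677243 + 0.0213618 = 1.08909.
P₀ = e^(−E₀/kT) / Z = 1.00000/1.08909 = 0.9182.

0.9182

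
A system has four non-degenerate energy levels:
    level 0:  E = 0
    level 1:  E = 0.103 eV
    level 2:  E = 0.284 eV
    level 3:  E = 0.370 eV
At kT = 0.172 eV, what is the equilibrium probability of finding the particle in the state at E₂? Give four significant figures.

Eᵢ/kT = 0, 0.598837, 1.65116, 2.15116.
Z = Σ e^(−Eᵢ/kT) = e^(−0) + e^(−0.598837) + e^(−1.65116) + e^(−2.15116) = 1.00000 + 0.549450 + 0.191827 + 0.116349 = 1.85763.
P₂ = e^(−E₂/kT) / Z = 0.191827/1.85763 = 0.1033.

0.1033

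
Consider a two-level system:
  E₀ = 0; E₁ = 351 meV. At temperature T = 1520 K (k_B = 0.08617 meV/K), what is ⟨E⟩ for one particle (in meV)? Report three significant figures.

k_BT = 0.08617 × 1520 K = 130.98 meV.
Eᵢ/kT = 0, 2.6798.
Z = Σ e^(−Eᵢ/kT) = e^(−0) + e^(−2.6798) = 1.0000 + 0.068577 = 1.0686.
⟨E⟩ = Σ Eᵢ e^(−Eᵢ/kT) / Z = (0·1.0000 + 351·0.068577) / 1.0686 = 22.5 meV.

22.5 meV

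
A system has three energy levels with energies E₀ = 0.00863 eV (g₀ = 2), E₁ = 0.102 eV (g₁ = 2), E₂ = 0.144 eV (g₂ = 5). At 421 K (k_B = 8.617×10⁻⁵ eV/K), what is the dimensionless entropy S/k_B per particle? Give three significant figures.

k_BT = 8.617×10⁻⁵ × 421 K = 0.036278 eV.
Eᵢ/kT = 0.23789, 2.8116, 3.9693.
Z = Σ gᵢe^(−Eᵢ/kT) = 2·e^(−0.23789) + 2·e^(−2.8116) + 5·e^(−3.9693) = 1.5766 + 0.12022 + 0.094433 = 1.7913.
⟨E⟩ = Σ EᵢPᵢ = 0.022033 eV.
S/k_B = ln Z + ⟨E⟩/kT = ln(1.7913) + 0.022033/0.036278 = 0.58294 + 0.60734 = 1.19.

1.19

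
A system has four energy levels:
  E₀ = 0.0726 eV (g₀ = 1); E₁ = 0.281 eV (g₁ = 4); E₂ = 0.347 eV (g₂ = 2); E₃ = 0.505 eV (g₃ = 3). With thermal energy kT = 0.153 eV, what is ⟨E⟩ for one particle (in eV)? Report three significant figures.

0.223 eV

Eᵢ/kT = 0.47451, 1.8366, 2.2680, 3.3007.
Z = Σ gᵢe^(−Eᵢ/kT) = 1·e^(−0.47451) + 4·e^(−1.8366) + 2·e^(−2.2680) + 3·e^(−3.3007) = 0.62219 + 0.63743 + 0.20704 + 0.11057 = 1.5772.
⟨E⟩ = Σ Eᵢ gᵢe^(−Eᵢ/kT) / Z = (0.0726·0.62219 + 0.281·0.63743 + 0.347·0.20704 + 0.505·0.11057) / 1.5772 = 0.223 eV.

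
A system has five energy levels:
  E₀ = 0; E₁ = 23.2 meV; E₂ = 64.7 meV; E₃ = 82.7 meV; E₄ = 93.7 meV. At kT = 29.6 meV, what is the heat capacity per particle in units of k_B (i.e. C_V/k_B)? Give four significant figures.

0.7323

Eᵢ/kT = 0, 0.783784, 2.18581, 2.79392, 3.16554.
Z = Σ e^(−Eᵢ/kT) = e^(−0) + e^(−0.783784) + e^(−2.18581) + e^(−2.79392) + e^(−3.16554) = 1.00000 + 0.456675 + 0.112387 + 0.0611809 + 0.0421914 = 1.67243.
⟨E⟩ = 16.0720 meV, ⟨E²⟩ = 899.962 meV².
C_V/k_B = (⟨E²⟩ − ⟨E⟩²)/(kT)² = (899.962 − 258.309)/876.160 = 0.7323.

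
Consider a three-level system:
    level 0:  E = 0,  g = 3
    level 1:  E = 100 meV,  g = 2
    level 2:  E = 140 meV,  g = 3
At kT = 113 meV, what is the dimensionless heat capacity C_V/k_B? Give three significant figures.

0.274

Eᵢ/kT = 0, 0.88496, 1.2389.
Z = Σ gᵢe^(−Eᵢ/kT) = 3·e^(−0) + 2·e^(−0.88496) + 3·e^(−1.2389) = 3.0000 + 0.82546 + 0.86911 = 4.6946.
⟨E⟩ = 43.501 meV, ⟨E²⟩ = 5386.9 meV².
C_V/k_B = (⟨E²⟩ − ⟨E⟩²)/(kT)² = (5386.9 − 1892.3)/12769 = 0.274.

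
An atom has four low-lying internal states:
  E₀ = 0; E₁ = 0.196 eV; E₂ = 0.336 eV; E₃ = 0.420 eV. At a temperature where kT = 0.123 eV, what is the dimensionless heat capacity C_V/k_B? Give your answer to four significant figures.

Eᵢ/kT = 0, 1.59350, 2.73171, 3.41463.
Z = Σ e^(−Eᵢ/kT) = e^(−0) + e^(−1.59350) + e^(−2.73171) + e^(−3.41463) = 1.00000 + 0.203213 + 0.0651079 + 0.0328886 = 1.30121.
⟨E⟩ = 0.0580377 eV, ⟨E²⟩ = 0.0161070 eV².
C_V/k_B = (⟨E²⟩ − ⟨E⟩²)/(kT)² = (0.0161070 − 0.00336837)/0.0151290 = 0.8420.

0.8420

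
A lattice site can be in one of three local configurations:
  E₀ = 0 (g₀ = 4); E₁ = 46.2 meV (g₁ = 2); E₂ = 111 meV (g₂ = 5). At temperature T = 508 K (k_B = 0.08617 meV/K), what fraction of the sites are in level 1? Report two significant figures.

k_BT = 0.08617 × 508 K = 43.77 meV.
Eᵢ/kT = 0, 1.056, 2.536.
Z = Σ gᵢe^(−Eᵢ/kT) = 4·e^(−0) + 2·e^(−1.056) + 5·e^(−2.536) = 4.000 + 0.6957 + 0.3959 = 5.092.
P₁ = g₁ e^(−E₁/kT) / Z = 0.6957/5.092 = 0.14.

0.14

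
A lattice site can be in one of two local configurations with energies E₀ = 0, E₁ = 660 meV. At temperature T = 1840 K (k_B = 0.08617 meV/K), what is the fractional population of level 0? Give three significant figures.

k_BT = 0.08617 × 1840 K = 158.55 meV.
Eᵢ/kT = 0, 4.1627.
Z = Σ e^(−Eᵢ/kT) = e^(−0) + e^(−4.1627) = 1.0000 + 0.015565 = 1.0156.
P₀ = e^(−E₀/kT) / Z = 1.0000/1.0156 = 0.985.

0.985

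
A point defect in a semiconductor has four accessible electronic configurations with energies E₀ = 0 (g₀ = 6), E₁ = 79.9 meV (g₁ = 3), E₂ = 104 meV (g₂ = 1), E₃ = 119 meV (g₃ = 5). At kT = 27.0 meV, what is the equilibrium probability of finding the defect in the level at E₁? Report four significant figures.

0.02494

Eᵢ/kT = 0, 2.95926, 3.85185, 4.40741.
Z = Σ gᵢe^(−Eᵢ/kT) = 6·e^(−0) + 3·e^(−2.95926) + 1·e^(−3.85185) + 5·e^(−4.40741) = 6.00000 + 0.155572 + 0.0212404 + 0.0609335 = 6.23775.
P₁ = g₁ e^(−E₁/kT) / Z = 0.155572/6.23775 = 0.02494.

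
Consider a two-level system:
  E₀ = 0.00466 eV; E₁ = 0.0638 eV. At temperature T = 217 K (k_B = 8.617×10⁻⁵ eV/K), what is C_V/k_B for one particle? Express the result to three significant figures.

k_BT = 8.617×10⁻⁵ × 217 K = 0.018699 eV.
Eᵢ/kT = 0.24921, 3.4119.
Z = Σ e^(−Eᵢ/kT) = e^(−0.24921) + e^(−3.4119) = 0.77942 + 0.032978 = 0.81240.
⟨E⟩ = 0.0070607 eV, ⟨E²⟩ = 0.00018607 eV².
C_V/k_B = (⟨E²⟩ − ⟨E⟩²)/(kT)² = (0.00018607 − 0.000049853)/0.00034965 = 0.390.

0.390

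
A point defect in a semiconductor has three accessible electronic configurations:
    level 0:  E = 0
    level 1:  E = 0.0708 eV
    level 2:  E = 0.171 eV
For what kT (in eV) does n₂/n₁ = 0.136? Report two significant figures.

0.050 eV

n₂/n₁ = exp[−(E₂−E₁)/kT] = 0.136.
⇒ (E₂−E₁)/kT = ln(1/0.136) = ln(7.353) = 1.995.
kT = 0.1002 eV / 1.995 = 0.050 eV.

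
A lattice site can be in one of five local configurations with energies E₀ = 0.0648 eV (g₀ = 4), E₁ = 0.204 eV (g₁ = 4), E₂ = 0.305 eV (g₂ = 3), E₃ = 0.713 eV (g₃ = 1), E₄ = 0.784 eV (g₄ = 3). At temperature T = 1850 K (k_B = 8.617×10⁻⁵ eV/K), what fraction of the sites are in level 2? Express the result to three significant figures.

k_BT = 8.617×10⁻⁵ × 1850 K = 0.15941 eV.
Eᵢ/kT = 0.40650, 1.2797, 1.9133, 4.4727, 4.9181.
Z = Σ gᵢe^(−Eᵢ/kT) = 4·e^(−0.40650) + 4·e^(−1.2797) + 3·e^(−1.9133) + 1·e^(−4.4727) + 3·e^(−4.9181) = 2.6639 + 1.1125 + 0.44278 + 0.011416 + 0.021939 = 4.2525.
P₂ = g₂ e^(−E₂/kT) / Z = 0.44278/4.2525 = 0.104.

0.104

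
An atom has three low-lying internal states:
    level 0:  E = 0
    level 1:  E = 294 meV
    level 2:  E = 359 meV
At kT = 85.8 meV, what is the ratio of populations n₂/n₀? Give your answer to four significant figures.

n₂/n₀ = exp[−(E₂−E₀)/kT] = exp(−(359 meV)/(85.8 meV)) = exp(-4.18415) = 0.01524.

0.01524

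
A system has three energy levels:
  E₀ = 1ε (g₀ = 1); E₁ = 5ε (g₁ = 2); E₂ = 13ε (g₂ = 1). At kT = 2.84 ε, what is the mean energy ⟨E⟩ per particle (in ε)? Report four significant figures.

2.418 ε

Eᵢ/kT = 0.352113, 1.76056, 4.57746.
Z = Σ gᵢe^(−Eᵢ/kT) = 1·e^(−0.352113) + 2·e^(−1.76056) + 1·e^(−4.57746) = 0.703201 + 0.343897 + 0.0102810 = 1.05738.
⟨E⟩ = Σ Eᵢ gᵢe^(−Eᵢ/kT) / Z = (1·0.703201 + 5·0.343897 + 13·0.0102810) / 1.05738 = 2.418 ε.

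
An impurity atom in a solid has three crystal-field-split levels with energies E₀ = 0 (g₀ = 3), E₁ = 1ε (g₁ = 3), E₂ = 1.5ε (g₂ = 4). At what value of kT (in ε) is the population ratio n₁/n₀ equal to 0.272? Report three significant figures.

0.768 ε

n₁/n₀ = (g₁/g₀) exp[−(E₁−E₀)/kT] = 0.272.
⇒ (E₁−E₀)/kT = ln((3/3)/0.272) = ln(3.6765) = 1.3020.
kT = 1ε / 1.3020 = 0.768 ε.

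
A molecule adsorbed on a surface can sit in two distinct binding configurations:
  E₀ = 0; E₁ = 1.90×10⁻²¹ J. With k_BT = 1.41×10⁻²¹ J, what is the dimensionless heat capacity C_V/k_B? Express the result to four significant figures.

Eᵢ/kT = 0, 1.34752.
Z = Σ e^(−Eᵢ/kT) = e^(−0) + e^(−1.34752) = 1.00000 + 0.259884 = 1.25988.
⟨E⟩ = 0.391926, ⟨E²⟩ = 0.744659.
C_V/k_B = (⟨E²⟩ − ⟨E⟩²)/(kT)² = (0.744659 − 0.153606)/1.98810 = 0.2973.

0.2973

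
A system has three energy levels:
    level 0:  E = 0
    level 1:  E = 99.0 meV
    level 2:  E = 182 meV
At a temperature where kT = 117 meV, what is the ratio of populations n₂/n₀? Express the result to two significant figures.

0.21

n₂/n₀ = exp[−(E₂−E₀)/kT] = exp(−(182 meV)/(117 meV)) = exp(-1.556) = 0.21.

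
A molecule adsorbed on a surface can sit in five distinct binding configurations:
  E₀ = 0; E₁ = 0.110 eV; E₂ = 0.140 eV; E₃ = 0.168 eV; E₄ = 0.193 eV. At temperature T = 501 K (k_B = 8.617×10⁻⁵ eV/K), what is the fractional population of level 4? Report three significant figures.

0.00996

k_BT = 8.617×10⁻⁵ × 501 K = 0.043171 eV.
Eᵢ/kT = 0, 2.5480, 3.2429, 3.8915, 4.4706.
Z = Σ e^(−Eᵢ/kT) = e^(−0) + e^(−2.5480) + e^(−3.2429) + e^(−3.8915) + e^(−4.4706) = 1.0000 + 0.078238 + 0.039050 + 0.020415 + 0.011440 = 1.1491.
P₄ = e^(−E₄/kT) / Z = 0.011440/1.1491 = 0.00996.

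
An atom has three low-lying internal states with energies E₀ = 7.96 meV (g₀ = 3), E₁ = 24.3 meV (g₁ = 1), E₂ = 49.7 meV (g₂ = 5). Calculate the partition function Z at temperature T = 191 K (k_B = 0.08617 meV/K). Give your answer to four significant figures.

Z = 2.322

k_BT = 0.08617 × 191 K = 16.4585 meV.
Eᵢ/kT = 0.483641, 1.47644, 3.01972.
Z = Σ gᵢe^(−Eᵢ/kT) = 3·e^(−0.483641) + 1·e^(−1.47644) + 5·e^(−3.01972) = 1.84960 + 0.228450 + 0.244074 = 2.32212.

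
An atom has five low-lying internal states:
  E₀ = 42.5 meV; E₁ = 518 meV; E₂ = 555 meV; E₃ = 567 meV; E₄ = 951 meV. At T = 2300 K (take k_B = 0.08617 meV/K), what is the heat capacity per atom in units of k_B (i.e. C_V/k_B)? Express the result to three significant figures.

1.12

k_BT = 0.08617 × 2300 K = 198.19 meV.
Eᵢ/kT = 0.21444, 2.6137, 2.8003, 2.8609, 4.7984.
Z = Σ e^(−Eᵢ/kT) = e^(−0.21444) + e^(−2.6137) + e^(−2.8003) + e^(−2.8609) + e^(−4.7984) = 0.80699 + 0.073263 + 0.060792 + 0.057217 + 0.0082429 = 1.0065.
⟨E⟩ = 145.32 meV, ⟨E²⟩ = 65267 meV².
C_V/k_B = (⟨E²⟩ − ⟨E⟩²)/(kT)² = (65267 − 21118)/39279 = 1.12.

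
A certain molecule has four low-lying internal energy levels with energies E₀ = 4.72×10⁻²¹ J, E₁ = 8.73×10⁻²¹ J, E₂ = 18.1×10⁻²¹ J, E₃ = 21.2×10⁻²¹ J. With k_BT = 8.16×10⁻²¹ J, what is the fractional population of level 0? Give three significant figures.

0.516

Eᵢ/kT = 0.57843, 1.0699, 2.2181, 2.5980.
Z = Σ e^(−Eᵢ/kT) = e^(−0.57843) + e^(−1.0699) + e^(−2.2181) + e^(−2.5980) = 0.56078 + 0.34304 + 0.10882 + 0.074422 = 1.0871.
P₀ = e^(−E₀/kT) / Z = 0.56078/1.0871 = 0.516.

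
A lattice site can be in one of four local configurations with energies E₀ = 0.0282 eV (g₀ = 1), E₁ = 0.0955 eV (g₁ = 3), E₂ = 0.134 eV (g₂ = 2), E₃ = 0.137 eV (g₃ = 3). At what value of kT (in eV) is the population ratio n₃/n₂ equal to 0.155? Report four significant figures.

n₃/n₂ = (g₃/g₂) exp[−(E₃−E₂)/kT] = 0.155.
⇒ (E₃−E₂)/kT = ln((3/2)/0.155) = ln(9.67742) = 2.26980.
kT = 0.003 eV / 2.26980 = 0.001322 eV.

0.001322 eV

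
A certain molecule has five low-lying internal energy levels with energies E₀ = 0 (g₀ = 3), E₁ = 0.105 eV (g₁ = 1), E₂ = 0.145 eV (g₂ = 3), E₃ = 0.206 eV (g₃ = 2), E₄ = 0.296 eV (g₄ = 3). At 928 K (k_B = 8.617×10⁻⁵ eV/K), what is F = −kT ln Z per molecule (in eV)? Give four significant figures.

-0.1105 eV

k_BT = 8.617×10⁻⁵ × 928 K = 0.0799658 eV.
Eᵢ/kT = 0, 1.31306, 1.81328, 2.57610, 3.70158.
Z = Σ gᵢe^(−Eᵢ/kT) = 3·e^(−0) + 1·e^(−1.31306) + 3·e^(−1.81328) + 2·e^(−2.57610) + 3·e^(−3.70158) = 3.00000 + 0.268996 + 0.489355 + 0.152140 + 0.0740535 = 3.98454.
F = −kT ln Z = −0.0799658 × ln(3.98454) = −0.0799658 × 1.38242 = -0.1105 eV.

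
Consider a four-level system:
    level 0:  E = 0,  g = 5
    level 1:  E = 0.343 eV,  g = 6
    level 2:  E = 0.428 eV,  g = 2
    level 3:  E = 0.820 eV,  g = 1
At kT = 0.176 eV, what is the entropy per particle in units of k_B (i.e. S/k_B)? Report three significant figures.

Eᵢ/kT = 0, 1.9489, 2.4318, 4.6591.
Z = Σ gᵢe^(−Eᵢ/kT) = 5·e^(−0) + 6·e^(−1.9489) + 2·e^(−2.4318) + 1·e^(−4.6591) = 5.0000 + 0.85458 + 0.17576 + 0.0094750 = 6.0398.
⟨E⟩ = Σ EᵢPᵢ = 0.062273 eV.
S/k_B = ln Z + ⟨E⟩/kT = ln(6.0398) + 0.062273/0.176 = 1.7984 + 0.35382 = 2.15.

2.15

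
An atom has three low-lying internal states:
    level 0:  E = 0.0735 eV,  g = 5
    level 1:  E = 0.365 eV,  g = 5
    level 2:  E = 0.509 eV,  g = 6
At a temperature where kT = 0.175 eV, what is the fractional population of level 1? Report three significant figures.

0.147

Eᵢ/kT = 0.42000, 2.0857, 2.9086.
Z = Σ gᵢe^(−Eᵢ/kT) = 5·e^(−0.42000) + 5·e^(−2.0857) + 6·e^(−2.9086) = 3.2852 + 0.62110 + 0.32731 = 4.2336.
P₁ = g₁ e^(−E₁/kT) / Z = 0.62110/4.2336 = 0.147.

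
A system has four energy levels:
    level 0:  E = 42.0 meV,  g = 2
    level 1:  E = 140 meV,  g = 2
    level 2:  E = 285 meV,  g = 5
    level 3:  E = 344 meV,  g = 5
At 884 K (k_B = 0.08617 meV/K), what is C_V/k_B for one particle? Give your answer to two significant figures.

1.2

k_BT = 0.08617 × 884 K = 76.17 meV.
Eᵢ/kT = 0.5514, 1.838, 3.742, 4.516.
Z = Σ gᵢe^(−Eᵢ/kT) = 2·e^(−0.5514) + 2·e^(−1.838) + 5·e^(−3.742) + 5·e^(−4.516) = 1.152 + 0.3183 + 0.1185 + 0.05466 = 1.643.
⟨E⟩ = 88.57 meV, ⟨E²⟩ = 14830 meV².
C_V/k_B = (⟨E²⟩ − ⟨E⟩²)/(kT)² = (14830 − 7845)/5802 = 1.2.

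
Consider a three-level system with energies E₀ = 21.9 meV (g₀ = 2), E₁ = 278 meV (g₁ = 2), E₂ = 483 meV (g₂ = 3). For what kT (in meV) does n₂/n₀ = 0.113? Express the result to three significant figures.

178 meV

n₂/n₀ = (g₂/g₀) exp[−(E₂−E₀)/kT] = 0.113.
⇒ (E₂−E₀)/kT = ln((3/2)/0.113) = ln(13.274) = 2.5858.
kT = 461.1 meV / 2.5858 = 178 meV.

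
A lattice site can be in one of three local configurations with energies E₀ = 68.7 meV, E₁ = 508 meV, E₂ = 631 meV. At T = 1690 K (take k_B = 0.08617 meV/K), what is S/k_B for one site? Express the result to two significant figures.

0.28

k_BT = 0.08617 × 1690 K = 145.6 meV.
Eᵢ/kT = 0.4718, 3.489, 4.334.
Z = Σ e^(−Eᵢ/kT) = e^(−0.4718) + e^(−3.489) + e^(−4.334) = 0.6239 + 0.03053 + 0.01311 = 0.6675.
⟨E⟩ = Σ EᵢPᵢ = 99.84 meV.
S/k_B = ln Z + ⟨E⟩/kT = ln(0.6675) + 99.84/145.6 = -0.4042 + 0.6857 = 0.28.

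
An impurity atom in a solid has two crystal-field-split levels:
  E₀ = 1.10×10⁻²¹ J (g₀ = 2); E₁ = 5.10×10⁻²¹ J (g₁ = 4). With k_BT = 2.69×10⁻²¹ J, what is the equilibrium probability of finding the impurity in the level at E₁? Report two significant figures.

0.31

Eᵢ/kT = 0.4089, 1.896.
Z = Σ gᵢe^(−Eᵢ/kT) = 2·e^(−0.4089) + 4·e^(−1.896) = 1.329 + 0.6007 = 1.930.
P₁ = g₁ e^(−E₁/kT) / Z = 0.6007/1.930 = 0.31.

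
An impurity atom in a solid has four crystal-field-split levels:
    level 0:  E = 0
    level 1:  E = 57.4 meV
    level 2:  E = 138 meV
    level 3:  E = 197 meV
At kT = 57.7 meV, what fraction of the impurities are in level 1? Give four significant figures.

Eᵢ/kT = 0, 0.994801, 2.39168, 3.41421.
Z = Σ e^(−Eᵢ/kT) = e^(−0) + e^(−0.994801) + e^(−2.39168) + e^(−3.41421) = 1.00000 + 0.369797 + 0.0914759 + 0.0329024 = 1.49418.
P₁ = e^(−E₁/kT) / Z = 0.369797/1.49418 = 0.2475.

0.2475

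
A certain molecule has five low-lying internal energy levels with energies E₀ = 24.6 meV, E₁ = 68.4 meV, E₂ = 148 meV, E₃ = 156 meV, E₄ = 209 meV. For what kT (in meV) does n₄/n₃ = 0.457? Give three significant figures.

n₄/n₃ = exp[−(E₄−E₃)/kT] = 0.457.
⇒ (E₄−E₃)/kT = ln(1/0.457) = ln(2.1882) = 0.78308.
kT = 53 meV / 0.78308 = 67.7 meV.

67.7 meV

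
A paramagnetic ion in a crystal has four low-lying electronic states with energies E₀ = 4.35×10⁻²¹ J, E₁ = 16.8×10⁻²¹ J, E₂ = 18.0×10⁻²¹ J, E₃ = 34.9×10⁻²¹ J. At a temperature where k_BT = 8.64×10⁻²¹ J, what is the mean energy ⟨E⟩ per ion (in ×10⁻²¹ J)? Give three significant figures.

8.87 ×10⁻²¹ J

Eᵢ/kT = 0.50347, 1.9444, 2.0833, 4.0394.
Z = Σ e^(−Eᵢ/kT) = e^(−0.50347) + e^(−1.9444) + e^(−2.0833) + e^(−4.0394) = 0.60443 + 0.14307 + 0.12452 + 0.017608 = 0.88963.
⟨E⟩ = Σ Eᵢ e^(−Eᵢ/kT) / Z = (4.35·0.60443 + 16.8·0.14307 + 18.0·0.12452 + 34.9·0.017608) / 0.88963 = 8.87 ×10⁻²¹ J.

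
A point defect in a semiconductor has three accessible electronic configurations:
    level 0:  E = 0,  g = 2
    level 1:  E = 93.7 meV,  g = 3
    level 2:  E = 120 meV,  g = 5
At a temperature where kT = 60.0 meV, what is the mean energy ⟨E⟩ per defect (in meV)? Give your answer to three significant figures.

Eᵢ/kT = 0, 1.5617, 2.0000.
Z = Σ gᵢe^(−Eᵢ/kT) = 2·e^(−0) + 3·e^(−1.5617) + 5·e^(−2.0000) = 2.0000 + 0.62934 + 0.67668 = 3.3060.
⟨E⟩ = Σ Eᵢ gᵢe^(−Eᵢ/kT) / Z = (0·2.0000 + 93.7·0.62934 + 120·0.67668) / 3.3060 = 42.4 meV.

42.4 meV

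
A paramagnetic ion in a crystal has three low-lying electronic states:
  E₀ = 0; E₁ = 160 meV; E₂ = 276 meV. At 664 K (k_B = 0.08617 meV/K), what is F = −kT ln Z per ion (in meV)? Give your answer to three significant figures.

-3.82 meV

k_BT = 0.08617 × 664 K = 57.217 meV.
Eᵢ/kT = 0, 2.7964, 4.8237.
Z = Σ e^(−Eᵢ/kT) = e^(−0) + e^(−2.7964) + e^(−4.8237) = 1.0000 + 0.061029 + 0.0080370 = 1.0691.
F = −kT ln Z = −57.217 × ln(1.0691) = −57.217 × 0.066817 = -3.82 meV.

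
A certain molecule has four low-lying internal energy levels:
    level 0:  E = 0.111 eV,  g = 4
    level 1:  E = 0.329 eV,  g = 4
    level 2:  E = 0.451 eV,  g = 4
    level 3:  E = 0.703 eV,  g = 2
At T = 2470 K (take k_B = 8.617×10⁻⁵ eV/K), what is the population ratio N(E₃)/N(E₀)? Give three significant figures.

k_BT = 8.617×10⁻⁵ × 2470 K = 0.21284 eV.
n₃/n₀ = (g₃/g₀) exp[−(E₃−E₀)/kT] = (2/4) × exp(−(0.592 eV)/(0.21284 eV)) = (2/4) × exp(-2.7814) = 0.0310.

0.0310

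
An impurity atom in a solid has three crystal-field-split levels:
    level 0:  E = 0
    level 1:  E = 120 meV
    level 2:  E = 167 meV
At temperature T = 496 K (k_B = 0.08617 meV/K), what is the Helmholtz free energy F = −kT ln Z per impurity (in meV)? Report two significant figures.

-3.3 meV

k_BT = 0.08617 × 496 K = 42.74 meV.
Eᵢ/kT = 0, 2.808, 3.907.
Z = Σ e^(−Eᵢ/kT) = e^(−0) + e^(−2.808) + e^(−3.907) = 1.000 + 0.06033 + 0.02010 = 1.080.
F = −kT ln Z = −42.74 × ln(1.080) = −42.74 × 0.07696 = -3.3 meV.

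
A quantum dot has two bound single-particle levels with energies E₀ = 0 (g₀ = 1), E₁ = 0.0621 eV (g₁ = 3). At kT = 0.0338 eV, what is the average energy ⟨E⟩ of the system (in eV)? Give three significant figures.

Eᵢ/kT = 0, 1.8373.
Z = Σ gᵢe^(−Eᵢ/kT) = 1·e^(−0) + 3·e^(−1.8373) = 1.0000 + 0.47774 = 1.4777.
⟨E⟩ = Σ Eᵢ gᵢe^(−Eᵢ/kT) / Z = (0·1.0000 + 0.0621·0.47774) / 1.4777 = 0.0201 eV.

0.0201 eV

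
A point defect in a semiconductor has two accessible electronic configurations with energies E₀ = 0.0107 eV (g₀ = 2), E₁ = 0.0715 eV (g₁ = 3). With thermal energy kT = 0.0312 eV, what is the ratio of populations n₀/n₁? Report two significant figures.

n₀/n₁ = (g₀/g₁) exp[−(E₀−E₁)/kT] = (2/3) × exp(−(-0.0608 eV)/(0.0312 eV)) = (2/3) × exp(1.949) = 4.7.

4.7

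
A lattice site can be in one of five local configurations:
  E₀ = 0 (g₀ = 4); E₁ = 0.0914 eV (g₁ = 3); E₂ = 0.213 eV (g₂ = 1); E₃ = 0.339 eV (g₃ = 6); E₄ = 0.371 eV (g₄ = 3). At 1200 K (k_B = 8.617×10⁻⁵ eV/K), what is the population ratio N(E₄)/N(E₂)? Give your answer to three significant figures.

k_BT = 8.617×10⁻⁵ × 1200 K = 0.10340 eV.
n₄/n₂ = (g₄/g₂) exp[−(E₄−E₂)/kT] = (3/1) × exp(−(0.158 eV)/(0.10340 eV)) = (3/1) × exp(-1.5280) = 0.651.

0.651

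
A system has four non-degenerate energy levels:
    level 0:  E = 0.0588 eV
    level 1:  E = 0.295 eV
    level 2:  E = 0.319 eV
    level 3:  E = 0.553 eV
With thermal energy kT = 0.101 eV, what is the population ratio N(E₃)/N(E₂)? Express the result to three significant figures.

0.0986

n₃/n₂ = exp[−(E₃−E₂)/kT] = exp(−(0.234 eV)/(0.101 eV)) = exp(-2.3168) = 0.0986.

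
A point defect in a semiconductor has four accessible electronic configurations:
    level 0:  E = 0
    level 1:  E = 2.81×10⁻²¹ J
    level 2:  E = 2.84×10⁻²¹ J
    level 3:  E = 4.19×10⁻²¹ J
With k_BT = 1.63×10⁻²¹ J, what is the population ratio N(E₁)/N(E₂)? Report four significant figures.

1.019

n₁/n₂ = exp[−(E₁−E₂)/kT] = exp(−(-0.03 ×10⁻²¹ J)/(1.63 ×10⁻²¹ J)) = exp(0.0184049) = 1.019.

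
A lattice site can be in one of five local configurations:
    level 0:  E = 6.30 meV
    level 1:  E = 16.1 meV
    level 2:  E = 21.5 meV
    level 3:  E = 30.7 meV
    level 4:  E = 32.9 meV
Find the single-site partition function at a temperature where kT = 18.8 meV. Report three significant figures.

Eᵢ/kT = 0.33511, 0.85638, 1.1436, 1.6330, 1.7500.
Z = Σ e^(−Eᵢ/kT) = e^(−0.33511) + e^(−0.85638) + e^(−1.1436) + e^(−1.6330) + e^(−1.7500) = 0.71526 + 0.42470 + 0.31867 + 0.19534 + 0.17377 = 1.8277.

Z = 1.83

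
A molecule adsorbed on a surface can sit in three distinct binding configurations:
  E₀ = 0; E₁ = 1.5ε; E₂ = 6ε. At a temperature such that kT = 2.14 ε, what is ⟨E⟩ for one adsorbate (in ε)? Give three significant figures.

0.712 ε

Eᵢ/kT = 0, 0.70093, 2.8037.
Z = Σ e^(−Eᵢ/kT) = e^(−0) + e^(−0.70093) + e^(−2.8037) = 1.0000 + 0.49612 + 0.060585 = 1.5567.
⟨E⟩ = Σ Eᵢ e^(−Eᵢ/kT) / Z = (0·1.0000 + 1.5·0.49612 + 6·0.060585) / 1.5567 = 0.712 ε.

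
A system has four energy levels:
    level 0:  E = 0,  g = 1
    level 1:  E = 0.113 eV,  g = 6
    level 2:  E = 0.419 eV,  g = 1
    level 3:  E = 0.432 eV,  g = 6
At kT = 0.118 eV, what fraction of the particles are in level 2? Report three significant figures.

0.00823

Eᵢ/kT = 0, 0.95763, 3.5508, 3.6610.
Z = Σ gᵢe^(−Eᵢ/kT) = 1·e^(−0) + 6·e^(−0.95763) + 1·e^(−3.5508) + 6·e^(−3.6610) = 1.0000 + 2.3028 + 0.028702 + 0.15424 = 3.4857.
P₂ = g₂ e^(−E₂/kT) / Z = 0.028702/3.4857 = 0.00823.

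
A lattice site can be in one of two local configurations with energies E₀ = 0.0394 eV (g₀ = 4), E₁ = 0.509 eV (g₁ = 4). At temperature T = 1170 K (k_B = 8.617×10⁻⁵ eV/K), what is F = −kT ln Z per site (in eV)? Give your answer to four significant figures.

k_BT = 8.617×10⁻⁵ × 1170 K = 0.100819 eV.
Eᵢ/kT = 0.390799, 5.04865.
Z = Σ gᵢe^(−Eᵢ/kT) = 4·e^(−0.390799) + 4·e^(−5.04865) = 2.70606 + 0.0256720 = 2.73173.
F = −kT ln Z = −0.100819 × ln(2.73173) = −0.100819 × 1.00494 = -0.1013 eV.

-0.1013 eV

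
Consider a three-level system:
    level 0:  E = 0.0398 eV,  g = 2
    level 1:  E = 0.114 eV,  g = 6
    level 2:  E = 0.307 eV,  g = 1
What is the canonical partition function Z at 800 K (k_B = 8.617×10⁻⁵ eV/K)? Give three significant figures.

Z = 2.28

k_BT = 8.617×10⁻⁵ × 800 K = 0.068936 eV.
Eᵢ/kT = 0.57735, 1.6537, 4.4534.
Z = Σ gᵢe^(−Eᵢ/kT) = 2·e^(−0.57735) + 6·e^(−1.6537) + 1·e^(−4.4534) = 1.1228 + 1.1480 + 0.011639 = 2.2824.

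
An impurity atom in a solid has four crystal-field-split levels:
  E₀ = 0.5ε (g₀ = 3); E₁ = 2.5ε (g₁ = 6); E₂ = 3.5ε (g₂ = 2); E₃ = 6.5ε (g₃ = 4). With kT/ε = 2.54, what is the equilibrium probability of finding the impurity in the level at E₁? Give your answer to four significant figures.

Eᵢ/kT = 0.196850, 0.984252, 1.37795, 2.55906.
Z = Σ gᵢe^(−Eᵢ/kT) = 3·e^(−0.196850) + 6·e^(−0.984252) + 2·e^(−1.37795) + 4·e^(−2.55906) = 2.46394 + 2.24231 + 0.504190 + 0.309510 = 5.51995.
P₁ = g₁ e^(−E₁/kT) / Z = 2.24231/5.51995 = 0.4062.

0.4062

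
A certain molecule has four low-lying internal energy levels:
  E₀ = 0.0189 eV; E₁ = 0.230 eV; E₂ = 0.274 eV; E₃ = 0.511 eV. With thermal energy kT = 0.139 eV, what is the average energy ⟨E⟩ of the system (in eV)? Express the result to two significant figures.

0.091 eV

Eᵢ/kT = 0.1360, 1.655, 1.971, 3.676.
Z = Σ e^(−Eᵢ/kT) = e^(−0.1360) + e^(−1.655) + e^(−1.971) + e^(−3.676) = 0.8728 + 0.1911 + 0.1393 + 0.02532 = 1.229.
⟨E⟩ = Σ Eᵢ e^(−Eᵢ/kT) / Z = (0.0189·0.8728 + 0.230·0.1911 + 0.274·0.1393 + 0.511·0.02532) / 1.229 = 0.091 eV.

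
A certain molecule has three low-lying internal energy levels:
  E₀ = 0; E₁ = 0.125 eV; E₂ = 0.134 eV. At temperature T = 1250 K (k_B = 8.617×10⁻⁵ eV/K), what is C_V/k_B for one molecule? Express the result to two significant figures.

k_BT = 8.617×10⁻⁵ × 1250 K = 0.1077 eV.
Eᵢ/kT = 0, 1.161, 1.244.
Z = Σ e^(−Eᵢ/kT) = e^(−0) + e^(−1.161) + e^(−1.244) = 1.000 + 0.3132 + 0.2882 = 1.601.
⟨E⟩ = 0.04858 eV, ⟨E²⟩ = 0.006289 eV².
C_V/k_B = (⟨E²⟩ − ⟨E⟩²)/(kT)² = (0.006289 − 0.002360)/0.01160 = 0.34.

0.34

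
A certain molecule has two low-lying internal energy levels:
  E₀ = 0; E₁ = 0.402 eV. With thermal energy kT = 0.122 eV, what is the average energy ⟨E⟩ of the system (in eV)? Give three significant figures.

Eᵢ/kT = 0, 3.2951.
Z = Σ e^(−Eᵢ/kT) = e^(−0) + e^(−3.2951) = 1.0000 + 0.037064 = 1.0371.
⟨E⟩ = Σ Eᵢ e^(−Eᵢ/kT) / Z = (0·1.0000 + 0.402·0.037064) / 1.0371 = 0.0144 eV.

0.0144 eV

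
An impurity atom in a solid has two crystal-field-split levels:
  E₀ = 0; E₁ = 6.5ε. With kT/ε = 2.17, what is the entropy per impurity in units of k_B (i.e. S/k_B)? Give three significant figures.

0.191

Eᵢ/kT = 0, 2.9954.
Z = Σ e^(−Eᵢ/kT) = e^(−0) + e^(−2.9954) = 1.0000 + 0.050017 = 1.0500.
⟨E⟩ = Σ EᵢPᵢ = 0.30963 ε.
S/k_B = ln Z + ⟨E⟩/kT = ln(1.0500) + 0.30963/2.17 = 0.048790 + 0.14269 = 0.191.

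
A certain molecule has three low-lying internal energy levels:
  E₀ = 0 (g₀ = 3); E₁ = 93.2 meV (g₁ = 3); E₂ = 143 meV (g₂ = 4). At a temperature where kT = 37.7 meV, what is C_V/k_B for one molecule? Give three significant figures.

Eᵢ/kT = 0, 2.4721, 3.7931.
Z = Σ gᵢe^(−Eᵢ/kT) = 3·e^(−0) + 3·e^(−2.4721) + 4·e^(−3.7931) = 3.0000 + 0.25322 + 0.090103 = 3.3433.
⟨E⟩ = 10.913 meV, ⟨E²⟩ = 1209.0 meV².
C_V/k_B = (⟨E²⟩ − ⟨E⟩²)/(kT)² = (1209.0 − 119.09)/1421.3 = 0.767.

0.767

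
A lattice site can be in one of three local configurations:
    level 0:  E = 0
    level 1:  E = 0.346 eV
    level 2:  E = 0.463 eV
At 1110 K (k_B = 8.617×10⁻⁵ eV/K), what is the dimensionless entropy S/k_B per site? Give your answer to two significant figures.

k_BT = 8.617×10⁻⁵ × 1110 K = 0.09565 eV.
Eᵢ/kT = 0, 3.617, 4.841.
Z = Σ e^(−Eᵢ/kT) = e^(−0) + e^(−3.617) + e^(−4.841) = 1.000 + 0.02686 + 0.007899 = 1.035.
⟨E⟩ = Σ EᵢPᵢ = 0.01251 eV.
S/k_B = ln Z + ⟨E⟩/kT = ln(1.035) + 0.01251/0.09565 = 0.03440 + 0.1308 = 0.17.

0.17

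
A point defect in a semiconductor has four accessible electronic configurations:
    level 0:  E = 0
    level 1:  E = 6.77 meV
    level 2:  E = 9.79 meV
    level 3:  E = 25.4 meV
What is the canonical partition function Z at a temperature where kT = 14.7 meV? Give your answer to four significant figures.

Eᵢ/kT = 0, 0.460544, 0.665986, 1.72789.
Z = Σ e^(−Eᵢ/kT) = e^(−0) + e^(−0.460544) + e^(−0.665986) + e^(−1.72789) = 1.00000 + 0.630940 + 0.513767 + 0.177659 = 2.32237.

Z = 2.322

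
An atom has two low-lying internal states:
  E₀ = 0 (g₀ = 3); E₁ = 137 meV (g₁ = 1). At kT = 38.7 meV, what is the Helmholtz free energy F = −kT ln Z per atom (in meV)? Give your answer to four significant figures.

Eᵢ/kT = 0, 3.54005.
Z = Σ gᵢe^(−Eᵢ/kT) = 3·e^(−0) + 1·e^(−3.54005) = 3.00000 + 0.0290119 = 3.02901.
F = −kT ln Z = −38.7 × ln(3.02901) = −38.7 × 1.10824 = -42.89 meV.

-42.89 meV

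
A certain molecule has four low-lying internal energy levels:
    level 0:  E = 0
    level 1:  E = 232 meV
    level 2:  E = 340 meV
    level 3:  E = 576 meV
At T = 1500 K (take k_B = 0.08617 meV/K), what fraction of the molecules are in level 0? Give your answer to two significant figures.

0.80

k_BT = 0.08617 × 1500 K = 129.3 meV.
Eᵢ/kT = 0, 1.794, 2.630, 4.455.
Z = Σ e^(−Eᵢ/kT) = e^(−0) + e^(−1.794) + e^(−2.630) + e^(−4.455) = 1.000 + 0.1663 + 0.07208 + 0.01162 = 1.250.
P₀ = e^(−E₀/kT) / Z = 1.000/1.250 = 0.80.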